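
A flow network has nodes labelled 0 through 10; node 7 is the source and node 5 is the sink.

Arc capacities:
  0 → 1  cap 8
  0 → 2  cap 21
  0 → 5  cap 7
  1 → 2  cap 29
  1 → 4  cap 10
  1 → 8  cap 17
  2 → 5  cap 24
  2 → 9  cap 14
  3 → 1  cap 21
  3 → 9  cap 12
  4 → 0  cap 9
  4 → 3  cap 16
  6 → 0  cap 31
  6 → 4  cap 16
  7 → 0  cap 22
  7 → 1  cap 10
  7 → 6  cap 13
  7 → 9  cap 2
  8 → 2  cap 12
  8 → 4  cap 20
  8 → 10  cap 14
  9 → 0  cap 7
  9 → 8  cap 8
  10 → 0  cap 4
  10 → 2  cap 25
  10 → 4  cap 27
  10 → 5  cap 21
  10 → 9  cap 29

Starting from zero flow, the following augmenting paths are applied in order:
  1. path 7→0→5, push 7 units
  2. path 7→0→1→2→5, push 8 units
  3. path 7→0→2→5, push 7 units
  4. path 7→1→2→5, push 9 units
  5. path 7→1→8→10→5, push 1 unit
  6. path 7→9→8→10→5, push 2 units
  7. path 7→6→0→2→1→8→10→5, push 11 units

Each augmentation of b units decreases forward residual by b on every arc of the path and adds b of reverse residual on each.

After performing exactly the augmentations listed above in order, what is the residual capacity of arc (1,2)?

Residual capacity of (1,2): 23

after path 1 (7→0→5, push 7): res(1,2)=29
after path 2 (7→0→1→2→5, push 8): res(1,2)=21
after path 3 (7→0→2→5, push 7): res(1,2)=21
after path 4 (7→1→2→5, push 9): res(1,2)=12
after path 5 (7→1→8→10→5, push 1): res(1,2)=12
after path 6 (7→9→8→10→5, push 2): res(1,2)=12
after path 7 (7→6→0→2→1→8→10→5, push 11): res(1,2)=23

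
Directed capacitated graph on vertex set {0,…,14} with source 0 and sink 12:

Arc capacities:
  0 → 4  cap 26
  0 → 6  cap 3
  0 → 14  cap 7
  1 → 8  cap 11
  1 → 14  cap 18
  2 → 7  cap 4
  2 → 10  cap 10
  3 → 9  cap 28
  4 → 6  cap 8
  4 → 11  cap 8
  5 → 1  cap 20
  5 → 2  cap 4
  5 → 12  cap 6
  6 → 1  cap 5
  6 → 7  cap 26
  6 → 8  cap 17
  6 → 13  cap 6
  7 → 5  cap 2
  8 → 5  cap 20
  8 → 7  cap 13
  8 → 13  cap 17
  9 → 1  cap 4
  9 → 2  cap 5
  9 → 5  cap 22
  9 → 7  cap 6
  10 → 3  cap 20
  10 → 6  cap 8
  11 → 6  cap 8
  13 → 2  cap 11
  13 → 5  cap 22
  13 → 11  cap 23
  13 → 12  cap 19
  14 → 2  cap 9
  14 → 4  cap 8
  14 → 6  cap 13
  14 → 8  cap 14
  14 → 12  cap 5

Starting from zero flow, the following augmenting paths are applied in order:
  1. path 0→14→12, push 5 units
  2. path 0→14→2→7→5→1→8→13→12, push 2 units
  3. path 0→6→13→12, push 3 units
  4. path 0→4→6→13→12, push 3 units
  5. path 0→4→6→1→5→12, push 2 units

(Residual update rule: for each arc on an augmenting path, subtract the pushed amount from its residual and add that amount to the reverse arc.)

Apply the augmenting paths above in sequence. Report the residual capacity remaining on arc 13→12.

Residual capacity of (13,12): 11

after path 1 (0→14→12, push 5): res(13,12)=19
after path 2 (0→14→2→7→5→1→8→13→12, push 2): res(13,12)=17
after path 3 (0→6→13→12, push 3): res(13,12)=14
after path 4 (0→4→6→13→12, push 3): res(13,12)=11
after path 5 (0→4→6→1→5→12, push 2): res(13,12)=11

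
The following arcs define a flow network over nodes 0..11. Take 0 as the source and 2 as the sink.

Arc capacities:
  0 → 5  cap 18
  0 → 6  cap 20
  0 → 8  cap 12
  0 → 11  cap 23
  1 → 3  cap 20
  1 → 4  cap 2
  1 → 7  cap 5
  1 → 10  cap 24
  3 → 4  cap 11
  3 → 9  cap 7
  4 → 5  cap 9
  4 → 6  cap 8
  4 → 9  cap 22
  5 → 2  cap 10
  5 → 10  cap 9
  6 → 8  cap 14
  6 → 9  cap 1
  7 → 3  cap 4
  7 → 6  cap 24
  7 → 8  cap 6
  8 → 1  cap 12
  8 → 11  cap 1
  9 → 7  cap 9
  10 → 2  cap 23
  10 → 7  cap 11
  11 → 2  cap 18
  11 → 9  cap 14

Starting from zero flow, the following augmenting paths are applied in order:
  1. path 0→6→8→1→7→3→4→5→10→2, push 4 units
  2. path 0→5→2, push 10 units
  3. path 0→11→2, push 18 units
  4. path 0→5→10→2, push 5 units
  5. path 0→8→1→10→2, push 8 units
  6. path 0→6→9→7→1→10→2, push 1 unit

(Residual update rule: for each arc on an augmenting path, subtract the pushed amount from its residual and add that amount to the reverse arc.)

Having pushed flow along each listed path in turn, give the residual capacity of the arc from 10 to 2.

after path 1 (0→6→8→1→7→3→4→5→10→2, push 4): res(10,2)=19
after path 2 (0→5→2, push 10): res(10,2)=19
after path 3 (0→11→2, push 18): res(10,2)=19
after path 4 (0→5→10→2, push 5): res(10,2)=14
after path 5 (0→8→1→10→2, push 8): res(10,2)=6
after path 6 (0→6→9→7→1→10→2, push 1): res(10,2)=5

Residual capacity of (10,2): 5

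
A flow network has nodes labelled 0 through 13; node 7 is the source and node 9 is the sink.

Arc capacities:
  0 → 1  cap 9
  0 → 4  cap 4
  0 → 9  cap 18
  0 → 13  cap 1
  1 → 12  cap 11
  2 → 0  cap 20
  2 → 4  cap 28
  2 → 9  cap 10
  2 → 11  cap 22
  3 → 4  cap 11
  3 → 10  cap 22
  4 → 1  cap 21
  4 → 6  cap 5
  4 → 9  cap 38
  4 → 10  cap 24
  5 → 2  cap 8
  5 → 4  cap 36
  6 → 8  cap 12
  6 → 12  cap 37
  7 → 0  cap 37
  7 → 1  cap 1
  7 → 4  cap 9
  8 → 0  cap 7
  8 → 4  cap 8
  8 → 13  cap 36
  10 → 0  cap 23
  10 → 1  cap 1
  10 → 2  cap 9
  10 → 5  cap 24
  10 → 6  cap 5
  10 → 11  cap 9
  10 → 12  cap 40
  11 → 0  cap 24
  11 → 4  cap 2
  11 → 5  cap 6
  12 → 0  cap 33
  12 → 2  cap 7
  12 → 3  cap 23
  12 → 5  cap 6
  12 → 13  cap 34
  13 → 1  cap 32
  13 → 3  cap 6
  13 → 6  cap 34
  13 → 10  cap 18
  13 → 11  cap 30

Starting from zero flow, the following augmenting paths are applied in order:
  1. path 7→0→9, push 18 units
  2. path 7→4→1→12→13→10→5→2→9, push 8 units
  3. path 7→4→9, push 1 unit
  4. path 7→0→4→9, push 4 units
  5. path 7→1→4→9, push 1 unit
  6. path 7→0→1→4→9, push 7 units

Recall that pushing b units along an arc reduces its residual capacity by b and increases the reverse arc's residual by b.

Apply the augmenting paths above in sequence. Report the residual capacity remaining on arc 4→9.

after path 1 (7→0→9, push 18): res(4,9)=38
after path 2 (7→4→1→12→13→10→5→2→9, push 8): res(4,9)=38
after path 3 (7→4→9, push 1): res(4,9)=37
after path 4 (7→0→4→9, push 4): res(4,9)=33
after path 5 (7→1→4→9, push 1): res(4,9)=32
after path 6 (7→0→1→4→9, push 7): res(4,9)=25

Residual capacity of (4,9): 25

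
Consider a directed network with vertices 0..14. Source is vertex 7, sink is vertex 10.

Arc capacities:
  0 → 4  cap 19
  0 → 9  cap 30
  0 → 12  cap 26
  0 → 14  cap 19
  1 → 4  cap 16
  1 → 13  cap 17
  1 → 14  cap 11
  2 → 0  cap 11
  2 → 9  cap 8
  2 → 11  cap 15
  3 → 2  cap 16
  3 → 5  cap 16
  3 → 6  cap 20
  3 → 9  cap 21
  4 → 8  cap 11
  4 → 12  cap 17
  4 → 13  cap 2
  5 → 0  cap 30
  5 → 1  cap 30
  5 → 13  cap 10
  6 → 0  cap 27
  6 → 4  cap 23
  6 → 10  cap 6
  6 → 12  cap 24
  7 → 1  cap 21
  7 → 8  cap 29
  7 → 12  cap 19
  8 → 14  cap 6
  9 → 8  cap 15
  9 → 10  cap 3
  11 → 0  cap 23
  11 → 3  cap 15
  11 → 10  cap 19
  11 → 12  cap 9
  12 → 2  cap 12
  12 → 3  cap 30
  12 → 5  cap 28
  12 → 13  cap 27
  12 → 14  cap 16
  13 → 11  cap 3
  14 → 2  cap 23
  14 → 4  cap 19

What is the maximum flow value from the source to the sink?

Maximum flow value: 27

augment #1: 7→1→13→11→10 bottleneck 3, total now 3
augment #2: 7→12→2→9→10 bottleneck 3, total now 6
augment #3: 7→12→2→11→10 bottleneck 9, total now 15
augment #4: 7→12→3→6→10 bottleneck 6, total now 21
augment #5: 7→1→14→2→11→10 bottleneck 6, total now 27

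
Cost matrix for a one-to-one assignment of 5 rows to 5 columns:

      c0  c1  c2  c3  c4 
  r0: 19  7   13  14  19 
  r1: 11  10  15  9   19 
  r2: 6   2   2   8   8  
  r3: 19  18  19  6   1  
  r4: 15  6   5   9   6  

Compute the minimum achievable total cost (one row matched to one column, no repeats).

Minimum assignment cost: 28

optimal assignment: row0→col1 (cost 7), row1→col3 (cost 9), row2→col0 (cost 6), row3→col4 (cost 1), row4→col2 (cost 5)
total = 7 + 9 + 6 + 1 + 5 = 28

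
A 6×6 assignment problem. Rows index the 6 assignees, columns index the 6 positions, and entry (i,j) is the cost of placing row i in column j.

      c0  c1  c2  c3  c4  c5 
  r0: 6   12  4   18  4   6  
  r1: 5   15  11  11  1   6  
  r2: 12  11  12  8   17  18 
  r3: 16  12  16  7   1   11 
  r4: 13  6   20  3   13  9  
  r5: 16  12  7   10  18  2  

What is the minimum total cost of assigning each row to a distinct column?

one of 2 optimal assignments: row0→col2 (cost 4), row1→col0 (cost 5), row2→col1 (cost 11), row3→col4 (cost 1), row4→col3 (cost 3), row5→col5 (cost 2)
total = 4 + 5 + 11 + 1 + 3 + 2 = 26

Minimum assignment cost: 26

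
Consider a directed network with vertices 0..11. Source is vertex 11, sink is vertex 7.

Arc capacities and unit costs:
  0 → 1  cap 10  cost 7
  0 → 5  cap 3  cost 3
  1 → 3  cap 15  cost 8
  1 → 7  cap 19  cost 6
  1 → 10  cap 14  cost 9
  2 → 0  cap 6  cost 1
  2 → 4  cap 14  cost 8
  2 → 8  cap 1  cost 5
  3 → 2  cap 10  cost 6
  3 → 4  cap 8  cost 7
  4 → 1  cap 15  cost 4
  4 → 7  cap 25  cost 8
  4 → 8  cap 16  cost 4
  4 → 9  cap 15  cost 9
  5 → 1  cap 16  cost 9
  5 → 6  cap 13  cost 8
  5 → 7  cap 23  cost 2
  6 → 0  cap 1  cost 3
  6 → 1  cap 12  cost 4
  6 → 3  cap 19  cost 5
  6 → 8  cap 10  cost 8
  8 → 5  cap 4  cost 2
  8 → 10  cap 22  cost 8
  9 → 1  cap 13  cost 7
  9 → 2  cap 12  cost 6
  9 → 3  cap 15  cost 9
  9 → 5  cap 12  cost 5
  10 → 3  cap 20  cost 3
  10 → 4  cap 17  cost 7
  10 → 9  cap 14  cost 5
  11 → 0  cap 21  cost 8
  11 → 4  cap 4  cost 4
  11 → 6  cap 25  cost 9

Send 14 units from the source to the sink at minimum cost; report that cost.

Minimum cost for 14 units: 220

shortest-cost path #1: 11→4→7 push 4 @ unit cost 12 (adds 48)
shortest-cost path #2: 11→0→5→7 push 3 @ unit cost 13 (adds 39)
shortest-cost path #3: 11→6→1→7 push 7 @ unit cost 19 (adds 133)
total cost = 220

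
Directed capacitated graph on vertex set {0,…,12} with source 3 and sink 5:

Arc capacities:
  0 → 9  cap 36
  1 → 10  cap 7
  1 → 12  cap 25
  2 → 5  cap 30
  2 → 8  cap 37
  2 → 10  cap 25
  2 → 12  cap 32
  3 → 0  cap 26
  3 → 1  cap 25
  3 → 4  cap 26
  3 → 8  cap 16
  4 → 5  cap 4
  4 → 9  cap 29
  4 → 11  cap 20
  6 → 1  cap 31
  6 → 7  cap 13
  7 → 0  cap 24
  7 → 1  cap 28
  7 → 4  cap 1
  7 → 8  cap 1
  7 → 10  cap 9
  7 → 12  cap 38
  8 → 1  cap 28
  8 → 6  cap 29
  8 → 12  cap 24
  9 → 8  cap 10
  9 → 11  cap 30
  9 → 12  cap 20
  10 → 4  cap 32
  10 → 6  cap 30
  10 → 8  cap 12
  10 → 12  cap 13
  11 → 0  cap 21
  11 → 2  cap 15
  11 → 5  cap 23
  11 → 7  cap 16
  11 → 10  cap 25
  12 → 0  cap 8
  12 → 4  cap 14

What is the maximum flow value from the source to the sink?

augment #1: 3→4→5 bottleneck 4, total now 4
augment #2: 3→4→11→5 bottleneck 20, total now 24
augment #3: 3→0→9→11→5 bottleneck 3, total now 27
augment #4: 3→0→9→11→2→5 bottleneck 15, total now 42

Maximum flow value: 42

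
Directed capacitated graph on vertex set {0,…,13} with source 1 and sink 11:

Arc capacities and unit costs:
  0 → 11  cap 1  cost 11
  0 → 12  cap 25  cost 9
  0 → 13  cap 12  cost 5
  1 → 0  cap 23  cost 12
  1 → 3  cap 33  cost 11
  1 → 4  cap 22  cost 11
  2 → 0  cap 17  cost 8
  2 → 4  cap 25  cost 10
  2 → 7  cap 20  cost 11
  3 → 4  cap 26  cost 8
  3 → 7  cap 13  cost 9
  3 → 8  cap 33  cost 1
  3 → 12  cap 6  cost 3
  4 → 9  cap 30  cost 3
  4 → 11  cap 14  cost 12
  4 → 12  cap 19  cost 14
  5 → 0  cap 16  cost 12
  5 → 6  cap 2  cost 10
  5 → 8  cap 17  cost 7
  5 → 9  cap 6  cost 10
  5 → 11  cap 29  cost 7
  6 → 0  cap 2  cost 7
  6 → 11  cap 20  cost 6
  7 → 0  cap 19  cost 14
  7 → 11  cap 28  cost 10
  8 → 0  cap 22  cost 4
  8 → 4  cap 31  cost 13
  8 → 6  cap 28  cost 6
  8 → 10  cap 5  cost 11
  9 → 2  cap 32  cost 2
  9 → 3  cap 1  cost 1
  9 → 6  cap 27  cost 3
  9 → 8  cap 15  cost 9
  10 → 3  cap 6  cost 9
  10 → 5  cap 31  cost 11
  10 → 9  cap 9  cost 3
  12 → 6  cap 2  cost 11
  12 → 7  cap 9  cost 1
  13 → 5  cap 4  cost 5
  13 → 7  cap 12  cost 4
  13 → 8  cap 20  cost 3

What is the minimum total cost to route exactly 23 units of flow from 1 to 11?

Minimum cost for 23 units: 529

shortest-cost path #1: 1→4→11 push 14 @ unit cost 23 (adds 322)
shortest-cost path #2: 1→0→11 push 1 @ unit cost 23 (adds 23)
shortest-cost path #3: 1→4→9→6→11 push 8 @ unit cost 23 (adds 184)
total cost = 529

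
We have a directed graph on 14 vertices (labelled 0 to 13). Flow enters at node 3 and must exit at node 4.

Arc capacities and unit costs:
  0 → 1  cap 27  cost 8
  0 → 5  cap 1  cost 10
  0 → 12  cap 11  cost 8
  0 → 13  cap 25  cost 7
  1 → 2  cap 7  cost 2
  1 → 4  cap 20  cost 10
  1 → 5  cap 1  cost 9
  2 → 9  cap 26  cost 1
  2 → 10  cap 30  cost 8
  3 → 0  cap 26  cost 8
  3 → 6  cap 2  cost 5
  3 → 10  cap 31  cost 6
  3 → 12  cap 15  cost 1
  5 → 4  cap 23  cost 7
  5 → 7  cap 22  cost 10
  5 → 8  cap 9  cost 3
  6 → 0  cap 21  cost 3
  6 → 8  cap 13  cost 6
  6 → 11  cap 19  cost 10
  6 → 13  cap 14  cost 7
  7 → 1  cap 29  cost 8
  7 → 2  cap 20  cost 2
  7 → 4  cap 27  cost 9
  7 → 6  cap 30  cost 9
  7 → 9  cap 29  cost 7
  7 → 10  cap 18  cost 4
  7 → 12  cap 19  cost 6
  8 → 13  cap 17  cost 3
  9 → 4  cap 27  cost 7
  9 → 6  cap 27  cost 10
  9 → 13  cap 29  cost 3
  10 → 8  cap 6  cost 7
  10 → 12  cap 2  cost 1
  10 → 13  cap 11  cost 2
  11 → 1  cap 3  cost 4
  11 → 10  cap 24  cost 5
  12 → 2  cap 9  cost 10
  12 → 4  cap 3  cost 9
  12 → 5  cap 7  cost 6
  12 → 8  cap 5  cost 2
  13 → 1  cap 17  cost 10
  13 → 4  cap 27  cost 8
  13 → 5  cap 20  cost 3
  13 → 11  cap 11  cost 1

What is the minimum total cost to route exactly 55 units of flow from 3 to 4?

Minimum cost for 55 units: 1071

shortest-cost path #1: 3→12→4 push 3 @ unit cost 10 (adds 30)
shortest-cost path #2: 3→12→5→4 push 7 @ unit cost 14 (adds 98)
shortest-cost path #3: 3→12→8→13→4 push 5 @ unit cost 14 (adds 70)
shortest-cost path #4: 3→10→13→4 push 11 @ unit cost 16 (adds 176)
shortest-cost path #5: 3→6→13→4 push 2 @ unit cost 20 (adds 40)
shortest-cost path #6: 3→0→13→4 push 9 @ unit cost 23 (adds 207)
shortest-cost path #7: 3→0→5→4 push 1 @ unit cost 25 (adds 25)
shortest-cost path #8: 3→10→12→2→9→4 push 2 @ unit cost 25 (adds 50)
shortest-cost path #9: 3→0→13→5→4 push 15 @ unit cost 25 (adds 375)
total cost = 1071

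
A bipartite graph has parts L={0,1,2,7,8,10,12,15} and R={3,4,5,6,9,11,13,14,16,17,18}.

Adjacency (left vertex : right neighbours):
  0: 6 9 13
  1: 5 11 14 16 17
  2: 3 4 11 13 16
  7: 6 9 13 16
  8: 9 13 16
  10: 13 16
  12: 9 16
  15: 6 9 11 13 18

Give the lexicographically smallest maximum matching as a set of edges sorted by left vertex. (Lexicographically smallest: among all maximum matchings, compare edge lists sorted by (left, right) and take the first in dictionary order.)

Lex-smallest maximum matching: {(0,6), (1,5), (2,3), (7,9), (8,13), (10,16), (15,11)}

|M| = 7 (so the lex-smallest maximum matching has 7 edges)
process left vertices in ascending order; for each, take the smallest-labelled available neighbour that still permits 7 edges overall, or leave it unmatched if none does
lex-smallest matching: {0-6, 1-5, 2-3, 7-9, 8-13, 10-16, 15-11}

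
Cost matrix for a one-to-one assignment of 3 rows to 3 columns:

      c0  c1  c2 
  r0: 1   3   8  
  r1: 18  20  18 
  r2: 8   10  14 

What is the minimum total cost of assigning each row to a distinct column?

Minimum assignment cost: 29

one of 2 optimal assignments: row0→col0 (cost 1), row1→col2 (cost 18), row2→col1 (cost 10)
total = 1 + 18 + 10 = 29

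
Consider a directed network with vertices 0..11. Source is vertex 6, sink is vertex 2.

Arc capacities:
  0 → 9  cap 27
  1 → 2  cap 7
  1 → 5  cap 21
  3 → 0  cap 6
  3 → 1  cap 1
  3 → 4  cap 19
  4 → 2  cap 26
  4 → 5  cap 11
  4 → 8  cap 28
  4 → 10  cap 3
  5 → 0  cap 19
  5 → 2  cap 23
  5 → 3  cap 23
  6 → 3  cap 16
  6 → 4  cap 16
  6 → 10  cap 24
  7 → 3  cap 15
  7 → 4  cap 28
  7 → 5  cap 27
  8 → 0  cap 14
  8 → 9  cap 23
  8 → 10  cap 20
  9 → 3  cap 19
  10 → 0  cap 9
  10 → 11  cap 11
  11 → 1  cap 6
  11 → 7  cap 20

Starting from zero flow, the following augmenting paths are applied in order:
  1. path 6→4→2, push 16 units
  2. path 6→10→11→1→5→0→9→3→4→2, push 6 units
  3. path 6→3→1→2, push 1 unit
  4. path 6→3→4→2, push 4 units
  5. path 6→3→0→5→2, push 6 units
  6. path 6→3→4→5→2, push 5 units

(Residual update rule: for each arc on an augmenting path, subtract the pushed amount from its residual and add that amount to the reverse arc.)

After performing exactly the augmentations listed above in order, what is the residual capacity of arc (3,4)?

after path 1 (6→4→2, push 16): res(3,4)=19
after path 2 (6→10→11→1→5→0→9→3→4→2, push 6): res(3,4)=13
after path 3 (6→3→1→2, push 1): res(3,4)=13
after path 4 (6→3→4→2, push 4): res(3,4)=9
after path 5 (6→3→0→5→2, push 6): res(3,4)=9
after path 6 (6→3→4→5→2, push 5): res(3,4)=4

Residual capacity of (3,4): 4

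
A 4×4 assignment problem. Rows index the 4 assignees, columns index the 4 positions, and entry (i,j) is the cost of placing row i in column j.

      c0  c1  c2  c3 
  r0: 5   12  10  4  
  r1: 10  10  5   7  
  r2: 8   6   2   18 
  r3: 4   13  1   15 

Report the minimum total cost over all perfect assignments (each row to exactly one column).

one of 2 optimal assignments: row0→col0 (cost 5), row1→col3 (cost 7), row2→col1 (cost 6), row3→col2 (cost 1)
total = 5 + 7 + 6 + 1 = 19

Minimum assignment cost: 19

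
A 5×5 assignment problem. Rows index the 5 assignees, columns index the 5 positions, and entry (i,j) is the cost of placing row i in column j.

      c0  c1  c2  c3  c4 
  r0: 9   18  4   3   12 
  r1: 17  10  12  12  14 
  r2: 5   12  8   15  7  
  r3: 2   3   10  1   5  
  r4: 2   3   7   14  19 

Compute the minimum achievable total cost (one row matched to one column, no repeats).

Minimum assignment cost: 24

optimal assignment: row0→col2 (cost 4), row1→col1 (cost 10), row2→col4 (cost 7), row3→col3 (cost 1), row4→col0 (cost 2)
total = 4 + 10 + 7 + 1 + 2 = 24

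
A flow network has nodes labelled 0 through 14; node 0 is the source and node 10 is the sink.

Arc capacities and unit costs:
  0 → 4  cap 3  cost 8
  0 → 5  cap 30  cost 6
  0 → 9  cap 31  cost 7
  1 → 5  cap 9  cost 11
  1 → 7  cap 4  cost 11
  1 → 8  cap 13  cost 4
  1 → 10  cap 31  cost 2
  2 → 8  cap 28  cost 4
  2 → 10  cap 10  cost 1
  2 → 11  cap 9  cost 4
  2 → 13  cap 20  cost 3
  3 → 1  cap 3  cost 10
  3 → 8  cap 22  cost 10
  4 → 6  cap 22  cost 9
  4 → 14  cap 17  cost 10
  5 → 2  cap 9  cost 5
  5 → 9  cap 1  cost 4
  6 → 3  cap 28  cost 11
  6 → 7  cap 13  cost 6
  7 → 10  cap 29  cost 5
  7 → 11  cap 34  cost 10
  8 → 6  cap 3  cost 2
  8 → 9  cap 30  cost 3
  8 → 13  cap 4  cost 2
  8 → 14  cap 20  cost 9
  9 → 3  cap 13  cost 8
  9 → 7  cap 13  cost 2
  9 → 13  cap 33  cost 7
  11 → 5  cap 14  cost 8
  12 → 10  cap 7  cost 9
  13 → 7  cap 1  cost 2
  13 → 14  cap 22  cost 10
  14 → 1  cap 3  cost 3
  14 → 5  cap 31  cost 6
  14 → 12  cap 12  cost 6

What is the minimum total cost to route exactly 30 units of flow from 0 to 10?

Minimum cost for 30 units: 495

shortest-cost path #1: 0→5→2→10 push 9 @ unit cost 12 (adds 108)
shortest-cost path #2: 0→9→7→10 push 13 @ unit cost 14 (adds 182)
shortest-cost path #3: 0→9→13→7→10 push 1 @ unit cost 21 (adds 21)
shortest-cost path #4: 0→4→14→1→10 push 3 @ unit cost 23 (adds 69)
shortest-cost path #5: 0→9→3→1→10 push 3 @ unit cost 27 (adds 81)
shortest-cost path #6: 0→9→13→14→4→6→7→10 push 1 @ unit cost 34 (adds 34)
total cost = 495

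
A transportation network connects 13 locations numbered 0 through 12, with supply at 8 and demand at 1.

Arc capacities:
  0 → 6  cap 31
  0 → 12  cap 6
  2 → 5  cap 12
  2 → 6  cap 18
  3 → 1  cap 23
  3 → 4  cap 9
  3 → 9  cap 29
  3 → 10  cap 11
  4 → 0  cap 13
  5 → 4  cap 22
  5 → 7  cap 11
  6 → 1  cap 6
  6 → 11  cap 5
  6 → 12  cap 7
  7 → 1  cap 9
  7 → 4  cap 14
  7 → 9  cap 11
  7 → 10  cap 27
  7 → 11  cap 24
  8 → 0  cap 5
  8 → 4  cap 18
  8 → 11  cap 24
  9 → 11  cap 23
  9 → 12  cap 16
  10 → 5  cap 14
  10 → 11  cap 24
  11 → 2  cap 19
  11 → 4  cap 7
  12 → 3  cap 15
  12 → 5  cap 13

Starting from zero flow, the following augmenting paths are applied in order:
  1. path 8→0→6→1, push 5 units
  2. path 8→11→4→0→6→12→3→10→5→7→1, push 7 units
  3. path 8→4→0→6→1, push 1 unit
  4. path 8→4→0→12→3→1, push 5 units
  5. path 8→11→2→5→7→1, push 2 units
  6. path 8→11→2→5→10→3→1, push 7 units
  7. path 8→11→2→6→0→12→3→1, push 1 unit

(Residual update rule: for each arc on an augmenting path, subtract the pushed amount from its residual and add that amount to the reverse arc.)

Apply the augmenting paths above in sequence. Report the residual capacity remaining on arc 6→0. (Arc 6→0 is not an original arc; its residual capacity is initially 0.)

Residual capacity of (6,0): 12

after path 1 (8→0→6→1, push 5): res(6,0)=5
after path 2 (8→11→4→0→6→12→3→10→5→7→1, push 7): res(6,0)=12
after path 3 (8→4→0→6→1, push 1): res(6,0)=13
after path 4 (8→4→0→12→3→1, push 5): res(6,0)=13
after path 5 (8→11→2→5→7→1, push 2): res(6,0)=13
after path 6 (8→11→2→5→10→3→1, push 7): res(6,0)=13
after path 7 (8→11→2→6→0→12→3→1, push 1): res(6,0)=12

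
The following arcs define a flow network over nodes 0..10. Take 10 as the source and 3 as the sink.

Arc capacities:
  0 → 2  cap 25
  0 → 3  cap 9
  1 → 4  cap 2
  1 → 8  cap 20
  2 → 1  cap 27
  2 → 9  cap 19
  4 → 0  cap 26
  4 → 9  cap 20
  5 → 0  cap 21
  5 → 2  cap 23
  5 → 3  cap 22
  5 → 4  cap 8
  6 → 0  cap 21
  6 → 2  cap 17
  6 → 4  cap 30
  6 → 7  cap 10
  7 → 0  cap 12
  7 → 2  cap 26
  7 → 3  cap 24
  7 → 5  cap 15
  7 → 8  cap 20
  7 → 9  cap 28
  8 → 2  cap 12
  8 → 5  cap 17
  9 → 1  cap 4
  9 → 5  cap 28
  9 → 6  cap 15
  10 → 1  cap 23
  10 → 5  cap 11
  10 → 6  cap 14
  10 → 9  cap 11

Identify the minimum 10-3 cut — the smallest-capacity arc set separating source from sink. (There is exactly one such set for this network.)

augment #1: 10→5→3 push 11
augment #2: 10→6→0→3 push 9
augment #3: 10→6→7→3 push 5
augment #4: 10→9→5→3 push 11
augment #5: 10→1→4→0→6→7→3 push 2
augment #6: 10→1→8→2→9→6→7→3 push 3
max flow = 41; residual-reachable set from 10 gives S-side
cut edges (S→T): {(0,3), (5,3), (6,7)} total cap 41

Min-cut arcs: {(0,3), (5,3), (6,7)} (total capacity 41)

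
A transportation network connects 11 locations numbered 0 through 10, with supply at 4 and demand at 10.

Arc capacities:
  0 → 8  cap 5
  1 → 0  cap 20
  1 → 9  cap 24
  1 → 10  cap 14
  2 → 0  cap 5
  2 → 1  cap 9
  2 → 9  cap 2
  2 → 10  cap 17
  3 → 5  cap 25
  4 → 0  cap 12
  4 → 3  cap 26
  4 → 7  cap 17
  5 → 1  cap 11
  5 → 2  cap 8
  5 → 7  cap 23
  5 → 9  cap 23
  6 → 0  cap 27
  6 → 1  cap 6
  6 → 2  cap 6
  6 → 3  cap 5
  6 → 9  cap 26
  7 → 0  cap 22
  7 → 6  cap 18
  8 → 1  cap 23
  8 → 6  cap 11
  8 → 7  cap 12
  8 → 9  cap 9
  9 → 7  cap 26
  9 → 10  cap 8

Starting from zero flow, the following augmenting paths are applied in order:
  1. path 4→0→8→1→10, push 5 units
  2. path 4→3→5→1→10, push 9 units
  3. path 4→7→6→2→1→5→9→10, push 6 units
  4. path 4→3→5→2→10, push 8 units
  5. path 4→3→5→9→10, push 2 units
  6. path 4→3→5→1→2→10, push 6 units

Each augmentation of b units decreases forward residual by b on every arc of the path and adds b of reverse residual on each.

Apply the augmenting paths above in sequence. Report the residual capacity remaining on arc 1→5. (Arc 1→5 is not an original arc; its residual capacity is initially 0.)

after path 1 (4→0→8→1→10, push 5): res(1,5)=0
after path 2 (4→3→5→1→10, push 9): res(1,5)=9
after path 3 (4→7→6→2→1→5→9→10, push 6): res(1,5)=3
after path 4 (4→3→5→2→10, push 8): res(1,5)=3
after path 5 (4→3→5→9→10, push 2): res(1,5)=3
after path 6 (4→3→5→1→2→10, push 6): res(1,5)=9

Residual capacity of (1,5): 9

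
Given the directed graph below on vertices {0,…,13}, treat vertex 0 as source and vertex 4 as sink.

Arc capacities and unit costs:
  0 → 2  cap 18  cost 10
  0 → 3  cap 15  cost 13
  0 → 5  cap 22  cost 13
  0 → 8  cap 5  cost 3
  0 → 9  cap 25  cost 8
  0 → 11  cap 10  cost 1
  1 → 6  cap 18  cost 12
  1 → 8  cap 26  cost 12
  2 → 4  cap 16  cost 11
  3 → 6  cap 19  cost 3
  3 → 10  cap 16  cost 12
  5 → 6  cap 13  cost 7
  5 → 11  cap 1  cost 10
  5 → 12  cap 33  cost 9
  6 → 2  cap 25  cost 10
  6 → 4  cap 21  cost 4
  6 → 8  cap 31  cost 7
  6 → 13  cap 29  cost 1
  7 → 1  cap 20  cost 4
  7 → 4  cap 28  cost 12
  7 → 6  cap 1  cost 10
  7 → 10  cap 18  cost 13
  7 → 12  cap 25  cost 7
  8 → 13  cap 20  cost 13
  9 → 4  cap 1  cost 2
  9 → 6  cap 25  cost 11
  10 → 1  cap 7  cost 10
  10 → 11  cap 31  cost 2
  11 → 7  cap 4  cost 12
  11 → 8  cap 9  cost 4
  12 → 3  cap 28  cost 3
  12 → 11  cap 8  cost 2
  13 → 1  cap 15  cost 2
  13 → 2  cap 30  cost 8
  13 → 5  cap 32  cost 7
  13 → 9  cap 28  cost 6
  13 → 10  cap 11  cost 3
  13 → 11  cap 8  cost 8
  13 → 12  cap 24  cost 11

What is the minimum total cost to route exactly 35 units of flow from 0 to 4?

shortest-cost path #1: 0→9→4 push 1 @ unit cost 10 (adds 10)
shortest-cost path #2: 0→3→6→4 push 15 @ unit cost 20 (adds 300)
shortest-cost path #3: 0→2→4 push 16 @ unit cost 21 (adds 336)
shortest-cost path #4: 0→9→6→4 push 3 @ unit cost 23 (adds 69)
total cost = 715

Minimum cost for 35 units: 715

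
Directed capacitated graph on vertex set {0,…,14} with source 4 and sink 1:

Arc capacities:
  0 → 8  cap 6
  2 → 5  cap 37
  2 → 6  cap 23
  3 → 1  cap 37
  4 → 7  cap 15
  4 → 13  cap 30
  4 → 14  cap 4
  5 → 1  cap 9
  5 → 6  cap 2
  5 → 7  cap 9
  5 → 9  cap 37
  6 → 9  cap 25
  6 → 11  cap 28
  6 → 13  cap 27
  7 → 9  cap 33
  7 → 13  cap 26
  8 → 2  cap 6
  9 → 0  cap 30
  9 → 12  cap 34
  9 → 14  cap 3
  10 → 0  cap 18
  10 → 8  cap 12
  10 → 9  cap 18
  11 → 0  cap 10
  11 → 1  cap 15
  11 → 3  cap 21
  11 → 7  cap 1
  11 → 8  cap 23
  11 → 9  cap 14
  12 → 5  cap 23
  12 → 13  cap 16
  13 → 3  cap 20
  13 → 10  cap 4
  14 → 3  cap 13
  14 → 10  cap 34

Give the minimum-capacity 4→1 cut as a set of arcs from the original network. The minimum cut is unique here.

Min-cut arcs: {(4,7), (4,14), (13,3), (13,10)} (total capacity 43)

augment #1: 4→13→3→1 push 20
augment #2: 4→14→3→1 push 4
augment #3: 4→7→9→12→5→1 push 9
augment #4: 4→7→9→14→3→1 push 3
augment #5: 4→7→9→12→5→6→11→1 push 2
augment #6: 4→13→10→8→2→6→11→1 push 4
augment #7: 4→7→9→0→8→2→6→11→1 push 1
max flow = 43; residual-reachable set from 4 gives S-side
cut edges (S→T): {(4,7), (4,14), (13,3), (13,10)} total cap 43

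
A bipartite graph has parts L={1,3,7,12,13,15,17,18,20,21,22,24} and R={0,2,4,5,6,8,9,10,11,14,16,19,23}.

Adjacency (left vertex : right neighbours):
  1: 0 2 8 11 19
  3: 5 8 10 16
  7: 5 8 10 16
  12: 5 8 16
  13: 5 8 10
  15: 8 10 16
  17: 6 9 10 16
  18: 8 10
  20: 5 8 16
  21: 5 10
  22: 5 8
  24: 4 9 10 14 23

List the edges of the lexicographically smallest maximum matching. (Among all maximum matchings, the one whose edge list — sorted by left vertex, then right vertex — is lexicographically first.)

Lex-smallest maximum matching: {(1,0), (3,5), (7,8), (12,16), (13,10), (17,6), (24,4)}

|M| = 7 (so the lex-smallest maximum matching has 7 edges)
process left vertices in ascending order; for each, take the smallest-labelled available neighbour that still permits 7 edges overall, or leave it unmatched if none does
lex-smallest matching: {1-0, 3-5, 7-8, 12-16, 13-10, 17-6, 24-4}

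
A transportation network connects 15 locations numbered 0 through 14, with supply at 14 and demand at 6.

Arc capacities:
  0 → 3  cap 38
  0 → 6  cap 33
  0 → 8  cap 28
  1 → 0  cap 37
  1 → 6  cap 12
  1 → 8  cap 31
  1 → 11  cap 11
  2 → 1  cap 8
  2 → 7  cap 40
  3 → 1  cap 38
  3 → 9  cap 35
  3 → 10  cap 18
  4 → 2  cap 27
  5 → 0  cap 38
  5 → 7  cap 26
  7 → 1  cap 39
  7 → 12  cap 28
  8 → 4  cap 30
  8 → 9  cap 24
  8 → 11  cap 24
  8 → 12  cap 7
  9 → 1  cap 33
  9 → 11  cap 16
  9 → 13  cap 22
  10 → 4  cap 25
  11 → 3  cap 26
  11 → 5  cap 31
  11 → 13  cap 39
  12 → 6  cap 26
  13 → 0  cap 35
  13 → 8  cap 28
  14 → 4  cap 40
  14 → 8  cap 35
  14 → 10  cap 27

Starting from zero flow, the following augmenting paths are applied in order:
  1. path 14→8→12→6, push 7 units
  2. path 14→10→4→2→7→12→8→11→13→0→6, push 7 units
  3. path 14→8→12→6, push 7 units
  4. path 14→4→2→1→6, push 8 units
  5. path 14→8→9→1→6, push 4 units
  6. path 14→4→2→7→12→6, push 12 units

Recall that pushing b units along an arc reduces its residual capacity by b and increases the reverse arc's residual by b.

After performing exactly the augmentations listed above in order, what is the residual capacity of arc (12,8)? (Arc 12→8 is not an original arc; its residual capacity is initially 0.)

Residual capacity of (12,8): 7

after path 1 (14→8→12→6, push 7): res(12,8)=7
after path 2 (14→10→4→2→7→12→8→11→13→0→6, push 7): res(12,8)=0
after path 3 (14→8→12→6, push 7): res(12,8)=7
after path 4 (14→4→2→1→6, push 8): res(12,8)=7
after path 5 (14→8→9→1→6, push 4): res(12,8)=7
after path 6 (14→4→2→7→12→6, push 12): res(12,8)=7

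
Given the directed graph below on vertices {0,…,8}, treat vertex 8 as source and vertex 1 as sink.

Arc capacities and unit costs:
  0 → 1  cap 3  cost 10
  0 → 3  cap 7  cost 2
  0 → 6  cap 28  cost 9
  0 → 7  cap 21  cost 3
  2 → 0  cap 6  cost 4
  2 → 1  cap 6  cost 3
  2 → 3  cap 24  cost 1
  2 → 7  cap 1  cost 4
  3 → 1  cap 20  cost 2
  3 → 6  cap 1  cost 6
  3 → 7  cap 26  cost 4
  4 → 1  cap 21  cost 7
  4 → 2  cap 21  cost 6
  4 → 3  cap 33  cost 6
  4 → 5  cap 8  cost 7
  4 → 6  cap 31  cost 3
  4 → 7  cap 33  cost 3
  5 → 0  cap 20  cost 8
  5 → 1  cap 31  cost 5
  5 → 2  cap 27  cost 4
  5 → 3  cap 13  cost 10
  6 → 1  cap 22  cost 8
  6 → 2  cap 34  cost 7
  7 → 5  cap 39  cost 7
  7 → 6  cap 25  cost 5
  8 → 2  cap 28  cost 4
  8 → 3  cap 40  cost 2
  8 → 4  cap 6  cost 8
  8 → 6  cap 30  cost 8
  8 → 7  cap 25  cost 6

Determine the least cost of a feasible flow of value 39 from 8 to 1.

Minimum cost for 39 units: 324

shortest-cost path #1: 8→3→1 push 20 @ unit cost 4 (adds 80)
shortest-cost path #2: 8→2→1 push 6 @ unit cost 7 (adds 42)
shortest-cost path #3: 8→4→1 push 6 @ unit cost 15 (adds 90)
shortest-cost path #4: 8→6→1 push 7 @ unit cost 16 (adds 112)
total cost = 324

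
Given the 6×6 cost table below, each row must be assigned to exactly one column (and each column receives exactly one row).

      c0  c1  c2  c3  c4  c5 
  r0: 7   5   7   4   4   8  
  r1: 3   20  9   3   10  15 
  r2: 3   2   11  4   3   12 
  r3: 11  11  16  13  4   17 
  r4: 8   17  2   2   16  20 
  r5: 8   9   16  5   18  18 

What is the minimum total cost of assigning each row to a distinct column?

Minimum assignment cost: 24

optimal assignment: row0→col5 (cost 8), row1→col0 (cost 3), row2→col1 (cost 2), row3→col4 (cost 4), row4→col2 (cost 2), row5→col3 (cost 5)
total = 8 + 3 + 2 + 4 + 2 + 5 = 24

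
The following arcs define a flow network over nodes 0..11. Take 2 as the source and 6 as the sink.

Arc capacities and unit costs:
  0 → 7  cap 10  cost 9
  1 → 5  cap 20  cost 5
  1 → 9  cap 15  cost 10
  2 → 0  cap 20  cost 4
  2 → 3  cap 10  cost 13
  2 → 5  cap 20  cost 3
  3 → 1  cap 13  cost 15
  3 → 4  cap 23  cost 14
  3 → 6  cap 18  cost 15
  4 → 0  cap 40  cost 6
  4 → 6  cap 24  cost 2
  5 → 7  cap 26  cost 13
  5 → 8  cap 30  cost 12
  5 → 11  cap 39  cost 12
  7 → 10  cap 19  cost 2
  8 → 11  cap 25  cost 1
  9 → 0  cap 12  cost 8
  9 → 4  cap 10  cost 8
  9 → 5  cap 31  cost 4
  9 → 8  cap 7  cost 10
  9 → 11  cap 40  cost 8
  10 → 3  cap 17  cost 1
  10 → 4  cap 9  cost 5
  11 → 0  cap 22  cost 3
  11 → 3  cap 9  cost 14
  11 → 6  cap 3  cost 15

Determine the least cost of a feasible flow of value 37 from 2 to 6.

Minimum cost for 37 units: 1132

shortest-cost path #1: 2→0→7→10→4→6 push 9 @ unit cost 22 (adds 198)
shortest-cost path #2: 2→3→6 push 10 @ unit cost 28 (adds 280)
shortest-cost path #3: 2→5→11→6 push 3 @ unit cost 30 (adds 90)
shortest-cost path #4: 2→0→7→10→3→6 push 1 @ unit cost 31 (adds 31)
shortest-cost path #5: 2→5→7→10→3→6 push 7 @ unit cost 34 (adds 238)
shortest-cost path #6: 2→5→7→10→3→4→6 push 2 @ unit cost 35 (adds 70)
shortest-cost path #7: 2→5→11→3→4→6 push 5 @ unit cost 45 (adds 225)
total cost = 1132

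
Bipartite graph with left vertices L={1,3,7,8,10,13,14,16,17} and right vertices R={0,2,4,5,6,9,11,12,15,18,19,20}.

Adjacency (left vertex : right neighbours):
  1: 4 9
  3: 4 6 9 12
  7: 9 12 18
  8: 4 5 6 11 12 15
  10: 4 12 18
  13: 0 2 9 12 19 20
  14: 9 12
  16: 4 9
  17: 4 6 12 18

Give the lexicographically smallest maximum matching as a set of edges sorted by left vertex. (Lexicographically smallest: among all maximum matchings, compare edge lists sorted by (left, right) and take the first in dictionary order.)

|M| = 7 (so the lex-smallest maximum matching has 7 edges)
process left vertices in ascending order; for each, take the smallest-labelled available neighbour that still permits 7 edges overall, or leave it unmatched if none does
lex-smallest matching: {1-4, 3-6, 7-9, 8-5, 10-12, 13-0, 17-18}

Lex-smallest maximum matching: {(1,4), (3,6), (7,9), (8,5), (10,12), (13,0), (17,18)}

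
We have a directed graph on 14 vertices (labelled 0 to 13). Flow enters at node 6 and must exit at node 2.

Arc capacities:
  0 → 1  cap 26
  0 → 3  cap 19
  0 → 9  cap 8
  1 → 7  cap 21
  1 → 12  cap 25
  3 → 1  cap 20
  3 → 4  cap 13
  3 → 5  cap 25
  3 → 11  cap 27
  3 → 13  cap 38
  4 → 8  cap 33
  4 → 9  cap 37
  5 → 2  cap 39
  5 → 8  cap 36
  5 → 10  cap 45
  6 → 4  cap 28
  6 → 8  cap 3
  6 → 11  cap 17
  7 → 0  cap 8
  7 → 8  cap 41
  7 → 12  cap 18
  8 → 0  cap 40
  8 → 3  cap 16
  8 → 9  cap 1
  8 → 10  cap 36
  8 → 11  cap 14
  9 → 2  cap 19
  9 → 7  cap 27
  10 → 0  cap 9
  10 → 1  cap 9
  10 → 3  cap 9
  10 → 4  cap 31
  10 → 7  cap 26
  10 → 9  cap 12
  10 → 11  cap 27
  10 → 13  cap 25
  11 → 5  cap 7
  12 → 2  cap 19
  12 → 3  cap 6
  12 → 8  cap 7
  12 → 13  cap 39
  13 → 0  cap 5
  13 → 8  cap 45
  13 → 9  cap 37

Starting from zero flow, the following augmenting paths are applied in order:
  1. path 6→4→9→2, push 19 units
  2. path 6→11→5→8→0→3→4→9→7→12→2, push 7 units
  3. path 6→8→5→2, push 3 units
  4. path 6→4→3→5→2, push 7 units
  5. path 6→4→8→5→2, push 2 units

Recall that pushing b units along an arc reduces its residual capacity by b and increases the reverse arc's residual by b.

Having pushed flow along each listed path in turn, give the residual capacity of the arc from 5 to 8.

Residual capacity of (5,8): 34

after path 1 (6→4→9→2, push 19): res(5,8)=36
after path 2 (6→11→5→8→0→3→4→9→7→12→2, push 7): res(5,8)=29
after path 3 (6→8→5→2, push 3): res(5,8)=32
after path 4 (6→4→3→5→2, push 7): res(5,8)=32
after path 5 (6→4→8→5→2, push 2): res(5,8)=34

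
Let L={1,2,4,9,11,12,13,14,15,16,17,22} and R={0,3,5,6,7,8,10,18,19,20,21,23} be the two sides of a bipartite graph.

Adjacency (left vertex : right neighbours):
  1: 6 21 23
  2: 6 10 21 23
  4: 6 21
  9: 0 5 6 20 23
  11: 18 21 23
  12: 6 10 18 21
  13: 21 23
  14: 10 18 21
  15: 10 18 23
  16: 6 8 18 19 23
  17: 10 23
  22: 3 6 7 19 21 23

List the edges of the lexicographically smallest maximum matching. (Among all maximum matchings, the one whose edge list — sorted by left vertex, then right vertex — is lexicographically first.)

|M| = 8 (so the lex-smallest maximum matching has 8 edges)
process left vertices in ascending order; for each, take the smallest-labelled available neighbour that still permits 8 edges overall, or leave it unmatched if none does
lex-smallest matching: {1-6, 2-10, 4-21, 9-0, 11-18, 13-23, 16-8, 22-3}

Lex-smallest maximum matching: {(1,6), (2,10), (4,21), (9,0), (11,18), (13,23), (16,8), (22,3)}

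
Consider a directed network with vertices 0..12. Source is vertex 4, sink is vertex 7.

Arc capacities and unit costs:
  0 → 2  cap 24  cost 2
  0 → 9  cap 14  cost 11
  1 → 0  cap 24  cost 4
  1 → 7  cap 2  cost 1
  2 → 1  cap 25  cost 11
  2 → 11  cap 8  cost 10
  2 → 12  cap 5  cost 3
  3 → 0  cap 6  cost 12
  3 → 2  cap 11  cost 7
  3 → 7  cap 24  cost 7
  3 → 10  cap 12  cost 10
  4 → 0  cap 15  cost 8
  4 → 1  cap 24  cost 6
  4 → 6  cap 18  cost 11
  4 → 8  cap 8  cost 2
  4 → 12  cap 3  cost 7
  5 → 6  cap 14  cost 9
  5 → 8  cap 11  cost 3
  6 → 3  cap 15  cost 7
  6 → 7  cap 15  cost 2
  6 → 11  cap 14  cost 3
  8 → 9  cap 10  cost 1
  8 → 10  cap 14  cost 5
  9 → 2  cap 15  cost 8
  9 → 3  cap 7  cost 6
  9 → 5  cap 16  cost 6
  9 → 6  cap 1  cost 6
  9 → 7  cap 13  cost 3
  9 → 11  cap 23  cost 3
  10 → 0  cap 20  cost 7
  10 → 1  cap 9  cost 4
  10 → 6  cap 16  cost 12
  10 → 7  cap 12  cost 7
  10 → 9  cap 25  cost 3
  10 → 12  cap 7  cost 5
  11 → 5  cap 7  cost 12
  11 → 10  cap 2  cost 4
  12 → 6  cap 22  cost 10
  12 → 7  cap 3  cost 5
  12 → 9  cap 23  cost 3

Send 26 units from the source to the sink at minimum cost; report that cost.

Minimum cost for 26 units: 267

shortest-cost path #1: 4→8→9→7 push 8 @ unit cost 6 (adds 48)
shortest-cost path #2: 4→1→7 push 2 @ unit cost 7 (adds 14)
shortest-cost path #3: 4→12→7 push 3 @ unit cost 12 (adds 36)
shortest-cost path #4: 4→6→7 push 13 @ unit cost 13 (adds 169)
total cost = 267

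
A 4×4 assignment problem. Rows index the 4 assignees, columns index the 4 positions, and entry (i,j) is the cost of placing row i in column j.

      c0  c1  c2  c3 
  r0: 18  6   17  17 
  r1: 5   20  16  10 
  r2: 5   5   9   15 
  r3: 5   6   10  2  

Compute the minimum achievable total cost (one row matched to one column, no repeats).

optimal assignment: row0→col1 (cost 6), row1→col0 (cost 5), row2→col2 (cost 9), row3→col3 (cost 2)
total = 6 + 5 + 9 + 2 = 22

Minimum assignment cost: 22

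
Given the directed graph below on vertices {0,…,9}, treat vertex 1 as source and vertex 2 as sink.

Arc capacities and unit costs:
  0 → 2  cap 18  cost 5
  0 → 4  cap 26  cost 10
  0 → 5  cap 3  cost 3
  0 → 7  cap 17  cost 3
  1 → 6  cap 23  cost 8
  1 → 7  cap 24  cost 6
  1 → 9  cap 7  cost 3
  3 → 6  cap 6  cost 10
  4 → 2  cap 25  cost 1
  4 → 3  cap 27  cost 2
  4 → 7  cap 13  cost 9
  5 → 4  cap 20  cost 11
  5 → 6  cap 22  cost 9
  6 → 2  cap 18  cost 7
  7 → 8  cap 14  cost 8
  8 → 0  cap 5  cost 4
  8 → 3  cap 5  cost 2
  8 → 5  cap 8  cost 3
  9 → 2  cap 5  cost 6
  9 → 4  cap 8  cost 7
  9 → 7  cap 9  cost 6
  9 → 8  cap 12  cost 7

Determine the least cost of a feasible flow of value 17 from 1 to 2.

shortest-cost path #1: 1→9→2 push 5 @ unit cost 9 (adds 45)
shortest-cost path #2: 1→9→4→2 push 2 @ unit cost 11 (adds 22)
shortest-cost path #3: 1→6→2 push 10 @ unit cost 15 (adds 150)
total cost = 217

Minimum cost for 17 units: 217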